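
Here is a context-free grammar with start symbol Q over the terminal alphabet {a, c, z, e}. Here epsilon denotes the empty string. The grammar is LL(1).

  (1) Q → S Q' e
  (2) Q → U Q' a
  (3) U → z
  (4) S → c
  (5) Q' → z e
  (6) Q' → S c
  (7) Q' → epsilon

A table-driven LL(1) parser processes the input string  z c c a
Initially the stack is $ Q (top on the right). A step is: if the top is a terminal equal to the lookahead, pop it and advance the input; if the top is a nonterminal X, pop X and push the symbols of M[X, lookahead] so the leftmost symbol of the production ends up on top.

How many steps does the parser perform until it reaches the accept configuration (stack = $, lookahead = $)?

8

     Stack     Input      Action
  1  $ Q       z c c a $  expand Q → U Q' a
  2  $ a Q' U  z c c a $  expand U → z
  3  $ a Q' z  z c c a $  match z
  4  $ a Q'    c c a $    expand Q' → S c
  5  $ a c S   c c a $    expand S → c
  6  $ a c c   c c a $    match c
  7  $ a c     c a $      match c
  8  $ a       a $        match a
Accept reached after 8 steps.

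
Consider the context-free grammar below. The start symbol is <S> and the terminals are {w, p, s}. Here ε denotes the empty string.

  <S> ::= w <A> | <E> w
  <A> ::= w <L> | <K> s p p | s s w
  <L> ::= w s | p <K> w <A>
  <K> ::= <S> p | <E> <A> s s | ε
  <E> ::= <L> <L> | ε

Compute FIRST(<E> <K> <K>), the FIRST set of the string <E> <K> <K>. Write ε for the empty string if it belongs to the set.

FIRST(<L>) = {p, w}
FIRST(<E>) = {ε, p, w}  (via <L> <L>)
FIRST(<S>) = {p, w}  (via <E> w)
FIRST(<A>) = {p, s, w}  (via <K> s p p)
FIRST(<K>) = {ε, p, s, w}  (via <S> p, <E> <A> s s)
FIRST(<E> <K> <K>): take FIRST of each symbol in turn, carrying on past any symbol whose FIRST contains ε; result {ε, p, s, w}.

{ε, p, s, w}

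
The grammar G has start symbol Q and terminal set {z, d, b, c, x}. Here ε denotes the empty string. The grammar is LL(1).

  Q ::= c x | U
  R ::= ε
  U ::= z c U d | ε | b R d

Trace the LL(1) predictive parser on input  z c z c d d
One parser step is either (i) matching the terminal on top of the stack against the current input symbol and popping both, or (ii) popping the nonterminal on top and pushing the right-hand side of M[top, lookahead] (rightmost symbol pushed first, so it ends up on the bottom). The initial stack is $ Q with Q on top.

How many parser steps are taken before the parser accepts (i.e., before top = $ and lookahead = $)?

      Stack        Input          Action
   1  $ Q          z c z c d d $  expand Q ::= U
   2  $ U          z c z c d d $  expand U ::= z c U d
   3  $ d U c z    z c z c d d $  match z
   4  $ d U c      c z c d d $    match c
   5  $ d U        z c d d $      expand U ::= z c U d
   6  $ d d U c z  z c d d $      match z
   7  $ d d U c    c d d $        match c
   8  $ d d U      d d $          expand U ::= ε
   9  $ d d        d d $          match d
  10  $ d          d $            match d
Accept reached after 10 steps.

10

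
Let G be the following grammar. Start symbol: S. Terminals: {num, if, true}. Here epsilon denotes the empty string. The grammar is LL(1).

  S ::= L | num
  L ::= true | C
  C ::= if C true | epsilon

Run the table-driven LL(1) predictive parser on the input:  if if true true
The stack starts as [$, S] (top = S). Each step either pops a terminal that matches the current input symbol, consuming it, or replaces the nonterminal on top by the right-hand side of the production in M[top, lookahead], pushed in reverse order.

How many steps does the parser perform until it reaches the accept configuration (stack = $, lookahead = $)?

9

step 1: stack=$ S  input=if if true true $  — expand S ::= L
step 2: stack=$ L  input=if if true true $  — expand L ::= C
step 3: stack=$ C  input=if if true true $  — expand C ::= if C true
step 4: stack=$ true C if  input=if if true true $  — match if
step 5: stack=$ true C  input=if true true $  — expand C ::= if C true
step 6: stack=$ true true C if  input=if true true $  — match if
step 7: stack=$ true true C  input=true true $  — expand C ::= epsilon
step 8: stack=$ true true  input=true true $  — match true
step 9: stack=$ true  input=true $  — match true
Accept reached after 9 steps.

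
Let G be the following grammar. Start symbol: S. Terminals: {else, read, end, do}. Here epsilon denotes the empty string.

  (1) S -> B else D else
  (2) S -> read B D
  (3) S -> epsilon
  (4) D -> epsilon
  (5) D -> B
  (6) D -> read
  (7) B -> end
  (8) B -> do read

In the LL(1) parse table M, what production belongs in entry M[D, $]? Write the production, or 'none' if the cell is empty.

D -> epsilon

FIRST(B) = {do, end}
FIRST(S) = {epsilon, do, end, read}  (via B else D else)
FIRST(D) = {epsilon, do, end, read}  (via B)
FOLLOW(S) includes $ since S is the start symbol.
FOLLOW(S): S appears on no right-hand side. Thus FOLLOW(S) = {$}.
FOLLOW(D): in S->B else D else, D is followed by else with FIRST {else}; in S->read B D, the suffix after D is empty, so FOLLOW(D) ⊇ FOLLOW(S) = {$}. Thus FOLLOW(D) = {$, else}.
For D -> epsilon: FIRST(epsilon) = {epsilon}, so it goes in M[D, t] for t ∈ {}; since epsilon ∈ FIRST, also for every t ∈ FOLLOW(D) = {$, else}.
For D -> B: FIRST(B) = {do, end}, so it goes in M[D, t] for t ∈ {do, end}.
For D -> read: FIRST(read) = {read}, so it goes in M[D, t] for t ∈ {read}.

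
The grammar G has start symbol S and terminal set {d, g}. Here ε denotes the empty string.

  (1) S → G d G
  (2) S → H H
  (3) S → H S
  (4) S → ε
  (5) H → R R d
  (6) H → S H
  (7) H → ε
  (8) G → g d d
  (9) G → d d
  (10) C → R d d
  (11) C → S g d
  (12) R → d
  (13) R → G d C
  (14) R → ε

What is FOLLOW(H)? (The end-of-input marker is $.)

FIRST(G): from G→g d d we get {g}; from G→d d we get {d}. So FIRST(G) = {d, g}.
FIRST(R): from R→d we get {d}; from R→G d C we get {d, g}; from R→ε we get {ε}. So FIRST(R) = {ε, d, g}.
FIRST(S): from S→G d G we get {d, g}; from S→H H we get {ε, d, g}; from S→H S we get {ε, d, g}; from S→ε we get {ε}. So FIRST(S) = {ε, d, g}.
FIRST(H): from H→R R d we get {d, g}; from H→S H we get {ε, d, g}; from H→ε we get {ε}. So FIRST(H) = {ε, d, g}.
FIRST(C): from C→R d d we get {d, g}; from C→S g d we get {d, g}. So FIRST(C) = {d, g}.
FOLLOW(S) includes $ since S is the start symbol.
FOLLOW(R): in H→R R d (occurrence 1), R is followed by R d with FIRST {d, g}; in H→R R d (occurrence 2), R is followed by d with FIRST {d}; in C→R d d, R is followed by d d with FIRST {d}. Thus FOLLOW(R) = {d, g}.
FOLLOW(C): in R→G d C, the suffix after C is empty, so FOLLOW(C) ⊇ FOLLOW(R) = {d, g}. Thus FOLLOW(C) = {d, g}.
FOLLOW(S): in S→H S, the suffix after S is empty (adds nothing new); in H→S H, S is followed by H with FIRST {ε, d, g}; in H→S H, the suffix after S is nullable, so FOLLOW(S) ⊇ FOLLOW(H) = {$, d, g}; in C→S g d, S is followed by g d with FIRST {g}. Thus FOLLOW(S) = {$, d, g}.
FOLLOW(H): in S→H H (occurrence 1), H is followed by H with FIRST {ε, d, g}; in S→H H (occurrence 1), the suffix after H is nullable, so FOLLOW(H) ⊇ FOLLOW(S) = {$, d, g}; in S→H H (occurrence 2), the suffix after H is empty, so FOLLOW(H) ⊇ FOLLOW(S) = {$, d, g}; in S→H S, H is followed by S with FIRST {ε, d, g}; in S→H S, the suffix after H is nullable, so FOLLOW(H) ⊇ FOLLOW(S) = {$, d, g}; in H→S H, the suffix after H is empty (adds nothing new). Thus FOLLOW(H) = {$, d, g}.
FOLLOW(G): in S→G d G (occurrence 1), G is followed by d G with FIRST {d}; in S→G d G (occurrence 2), the suffix after G is empty, so FOLLOW(G) ⊇ FOLLOW(S) = {$, d, g}; in R→G d C, G is followed by d C with FIRST {d}. Thus FOLLOW(G) = {$, d, g}.

{$, d, g}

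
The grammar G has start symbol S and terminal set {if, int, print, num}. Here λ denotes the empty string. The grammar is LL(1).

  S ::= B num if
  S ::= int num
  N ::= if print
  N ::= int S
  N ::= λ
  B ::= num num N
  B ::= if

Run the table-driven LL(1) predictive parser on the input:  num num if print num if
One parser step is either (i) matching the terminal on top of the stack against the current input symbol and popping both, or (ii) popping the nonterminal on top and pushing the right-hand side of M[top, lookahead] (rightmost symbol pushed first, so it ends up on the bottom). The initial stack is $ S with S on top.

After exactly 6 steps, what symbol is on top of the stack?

print

step 1: stack=$ S  input=num num if print num if $  — expand S ::= B num if
step 2: stack=$ if num B  input=num num if print num if $  — expand B ::= num num N
step 3: stack=$ if num N num num  input=num num if print num if $  — match num
step 4: stack=$ if num N num  input=num if print num if $  — match num
step 5: stack=$ if num N  input=if print num if $  — expand N ::= if print
step 6: stack=$ if num print if  input=if print num if $  — match if
Stack after step 6: $ if num print (top = print).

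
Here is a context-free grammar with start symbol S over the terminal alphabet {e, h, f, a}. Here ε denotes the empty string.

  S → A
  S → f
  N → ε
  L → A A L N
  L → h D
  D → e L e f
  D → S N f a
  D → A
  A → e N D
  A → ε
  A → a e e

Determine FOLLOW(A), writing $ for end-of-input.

{$, a, e, f, h}

FIRST(N): from N→ε we get {ε}. So FIRST(N) = {ε}.
FIRST(A): from A→e N D we get {e}; from A→ε we get {ε}; from A→a e e we get {a}. So FIRST(A) = {ε, a, e}.
FIRST(S): from S→A we get {ε, a, e}; from S→f we get {f}. So FIRST(S) = {ε, a, e, f}.
FIRST(L): from L→A A L N we get {a, e, h}; from L→h D we get {h}. So FIRST(L) = {a, e, h}.
FIRST(D): from D→e L e f we get {e}; from D→S N f a we get {a, e, f}; from D→A we get {ε, a, e}. So FIRST(D) = {ε, a, e, f}.
FOLLOW(S) includes $ since S is the start symbol.
FOLLOW(S): in D→S N f a, S is followed by N f a with FIRST {f}. Thus FOLLOW(S) = {$, f}.
FOLLOW(L): in L→A A L N, L is followed by N with FIRST {ε}; in L→A A L N, the suffix after L is nullable (adds nothing new); in D→e L e f, L is followed by e f with FIRST {e}. Thus FOLLOW(L) = {e}.
FOLLOW(N): in L→A A L N, the suffix after N is empty, so FOLLOW(N) ⊇ FOLLOW(L) = {e}; in D→S N f a, N is followed by f a with FIRST {f}; in A→e N D, N is followed by D with FIRST {ε, a, e, f}; in A→e N D, the suffix after N is nullable, so FOLLOW(N) ⊇ FOLLOW(A) = {$, a, e, f, h}. Thus FOLLOW(N) = {$, a, e, f, h}.
FOLLOW(D): in L→h D, the suffix after D is empty, so FOLLOW(D) ⊇ FOLLOW(L) = {e}; in A→e N D, the suffix after D is empty, so FOLLOW(D) ⊇ FOLLOW(A) = {$, a, e, f, h}. Thus FOLLOW(D) = {$, a, e, f, h}.
FOLLOW(A): in S→A, the suffix after A is empty, so FOLLOW(A) ⊇ FOLLOW(S) = {$, f}; in L→A A L N (occurrence 1), A is followed by A L N with FIRST {a, e, h}; in L→A A L N (occurrence 2), A is followed by L N with FIRST {a, e, h}; in D→A, the suffix after A is empty, so FOLLOW(A) ⊇ FOLLOW(D) = {$, a, e, f, h}. Thus FOLLOW(A) = {$, a, e, f, h}.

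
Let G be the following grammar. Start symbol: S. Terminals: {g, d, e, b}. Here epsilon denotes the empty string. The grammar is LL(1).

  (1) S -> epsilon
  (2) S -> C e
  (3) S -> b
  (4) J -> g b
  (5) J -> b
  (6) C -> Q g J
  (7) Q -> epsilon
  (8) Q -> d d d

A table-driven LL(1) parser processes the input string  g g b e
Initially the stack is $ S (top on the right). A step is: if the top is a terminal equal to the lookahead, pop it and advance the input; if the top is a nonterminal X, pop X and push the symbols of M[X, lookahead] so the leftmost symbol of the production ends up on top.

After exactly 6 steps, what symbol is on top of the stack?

     Stack      Input      Action
  1  $ S        g g b e $  expand S -> C e
  2  $ e C      g g b e $  expand C -> Q g J
  3  $ e J g Q  g g b e $  expand Q -> epsilon
  4  $ e J g    g g b e $  match g
  5  $ e J      g b e $    expand J -> g b
  6  $ e b g    g b e $    match g
Stack after step 6: $ e b (top = b).

b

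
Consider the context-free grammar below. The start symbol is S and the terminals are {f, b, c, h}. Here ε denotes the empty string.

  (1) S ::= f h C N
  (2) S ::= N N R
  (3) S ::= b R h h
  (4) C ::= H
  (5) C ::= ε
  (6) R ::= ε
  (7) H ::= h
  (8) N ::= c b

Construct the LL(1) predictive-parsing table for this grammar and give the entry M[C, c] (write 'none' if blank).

FIRST(R): from R::=ε we get {ε}. So FIRST(R) = {ε}.
FIRST(H): from H::=h we get {h}. So FIRST(H) = {h}.
FIRST(N): from N::=c b we get {c}. So FIRST(N) = {c}.
FIRST(S): from S::=f h C N we get {f}; from S::=N N R we get {c}; from S::=b R h h we get {b}. So FIRST(S) = {b, c, f}.
FIRST(C): from C::=H we get {h}; from C::=ε we get {ε}. So FIRST(C) = {ε, h}.
FOLLOW(S) includes $ since S is the start symbol.
FOLLOW(C): in S::=f h C N, C is followed by N with FIRST {c}. Thus FOLLOW(C) = {c}.
For C ::= H: FIRST(H) = {h}, so it goes in M[C, t] for t ∈ {h}.
For C ::= ε: FIRST(ε) = {ε}, so it goes in M[C, t] for t ∈ {}; since ε ∈ FIRST, also for every t ∈ FOLLOW(C) = {c}.

C ::= ε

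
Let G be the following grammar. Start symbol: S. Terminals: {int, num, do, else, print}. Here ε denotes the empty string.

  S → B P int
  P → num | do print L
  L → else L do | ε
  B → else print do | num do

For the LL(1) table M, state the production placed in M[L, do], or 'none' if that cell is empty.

FIRST(P): from P→num we get {num}; from P→do print L we get {do}. So FIRST(P) = {do, num}.
FIRST(L): from L→else L do we get {else}; from L→ε we get {ε}. So FIRST(L) = {ε, else}.
FIRST(B): from B→else print do we get {else}; from B→num do we get {num}. So FIRST(B) = {else, num}.
FIRST(S): from S→B P int we get {else, num}. So FIRST(S) = {else, num}.
FOLLOW(S) includes $ since S is the start symbol.
FOLLOW(P): in S→B P int, P is followed by int with FIRST {int}. Thus FOLLOW(P) = {int}.
FOLLOW(L): in P→do print L, the suffix after L is empty, so FOLLOW(L) ⊇ FOLLOW(P) = {int}; in L→else L do, L is followed by do with FIRST {do}. Thus FOLLOW(L) = {do, int}.
For L → else L do: FIRST(else L do) = {else}, so it goes in M[L, t] for t ∈ {else}.
For L → ε: FIRST(ε) = {ε}, so it goes in M[L, t] for t ∈ {}; since ε ∈ FIRST, also for every t ∈ FOLLOW(L) = {do, int}.

L → ε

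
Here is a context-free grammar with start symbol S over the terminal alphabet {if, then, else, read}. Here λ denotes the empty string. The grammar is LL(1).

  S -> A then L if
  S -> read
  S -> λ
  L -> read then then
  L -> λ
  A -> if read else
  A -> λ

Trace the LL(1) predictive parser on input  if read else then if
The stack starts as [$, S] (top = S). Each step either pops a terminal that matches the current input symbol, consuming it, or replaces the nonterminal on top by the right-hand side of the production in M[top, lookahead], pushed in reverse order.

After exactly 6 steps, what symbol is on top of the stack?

step 1: stack=$ S  input=if read else then if $  — expand S -> A then L if
step 2: stack=$ if L then A  input=if read else then if $  — expand A -> if read else
step 3: stack=$ if L then else read if  input=if read else then if $  — match if
step 4: stack=$ if L then else read  input=read else then if $  — match read
step 5: stack=$ if L then else  input=else then if $  — match else
step 6: stack=$ if L then  input=then if $  — match then
Stack after step 6: $ if L (top = L).

L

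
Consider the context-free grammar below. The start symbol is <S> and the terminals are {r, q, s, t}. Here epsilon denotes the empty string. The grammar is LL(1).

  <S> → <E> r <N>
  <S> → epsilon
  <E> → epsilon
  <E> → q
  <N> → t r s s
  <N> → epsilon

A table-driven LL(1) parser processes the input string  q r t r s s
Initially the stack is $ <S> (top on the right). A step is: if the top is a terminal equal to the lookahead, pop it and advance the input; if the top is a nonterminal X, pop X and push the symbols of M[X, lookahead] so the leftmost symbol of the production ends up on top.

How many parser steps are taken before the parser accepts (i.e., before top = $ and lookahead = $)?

9

step 1: stack=$ <S>  input=q r t r s s $  — expand <S> → <E> r <N>
step 2: stack=$ <N> r <E>  input=q r t r s s $  — expand <E> → q
step 3: stack=$ <N> r q  input=q r t r s s $  — match q
step 4: stack=$ <N> r  input=r t r s s $  — match r
step 5: stack=$ <N>  input=t r s s $  — expand <N> → t r s s
step 6: stack=$ s s r t  input=t r s s $  — match t
step 7: stack=$ s s r  input=r s s $  — match r
step 8: stack=$ s s  input=s s $  — match s
step 9: stack=$ s  input=s $  — match s
Accept reached after 9 steps.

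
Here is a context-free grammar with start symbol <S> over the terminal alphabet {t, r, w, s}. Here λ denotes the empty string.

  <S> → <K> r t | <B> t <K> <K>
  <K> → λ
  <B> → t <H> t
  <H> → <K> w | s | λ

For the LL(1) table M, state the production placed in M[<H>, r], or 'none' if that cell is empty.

FIRST(<K>) = {λ}
FIRST(<B>) = {t}
FIRST(<S>) = {r, t}  (via <K> r t, <B> t <K> <K>)
FIRST(<H>) = {λ, s, w}  (via <K> w)
FOLLOW(<S>) includes $ since <S> is the start symbol.
FOLLOW(<H>): in <B>→t <H> t, <H> is followed by t with FIRST {t}. Thus FOLLOW(<H>) = {t}.
For <H> → <K> w: FIRST(<K> w) = {w}, so it goes in M[<H>, t] for t ∈ {w}.
For <H> → s: FIRST(s) = {s}, so it goes in M[<H>, t] for t ∈ {s}.
For <H> → λ: FIRST(λ) = {λ}, so it goes in M[<H>, t] for t ∈ {}; since λ ∈ FIRST, also for every t ∈ FOLLOW(<H>) = {t}.
None of these place a production in M[<H>, r].

none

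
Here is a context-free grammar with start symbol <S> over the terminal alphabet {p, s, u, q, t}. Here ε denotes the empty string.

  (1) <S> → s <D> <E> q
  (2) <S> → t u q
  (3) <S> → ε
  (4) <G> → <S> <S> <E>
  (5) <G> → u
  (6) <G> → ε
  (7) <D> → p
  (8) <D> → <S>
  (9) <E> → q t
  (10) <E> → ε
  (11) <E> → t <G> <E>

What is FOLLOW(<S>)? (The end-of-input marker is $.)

FIRST(<S>) = {ε, s, t}
FIRST(<E>) = {ε, q, t}
FIRST(<G>) = {ε, q, s, t, u}  (via <S> <S> <E>)
FIRST(<D>) = {ε, p, s, t}  (via <S>)
FOLLOW(<S>) includes $ since <S> is the start symbol.
FOLLOW(<D>): in <S>→s <D> <E> q, <D> is followed by <E> q with FIRST {q, t}. Thus FOLLOW(<D>) = {q, t}.
FOLLOW(<S>): in <G>→<S> <S> <E> (occurrence 1), <S> is followed by <S> <E> with FIRST {ε, q, s, t}; in <G>→<S> <S> <E> (occurrence 1), the suffix after <S> is nullable, so FOLLOW(<S>) ⊇ FOLLOW(<G>) = {q, t}; in <G>→<S> <S> <E> (occurrence 2), <S> is followed by <E> with FIRST {ε, q, t}; in <G>→<S> <S> <E> (occurrence 2), the suffix after <S> is nullable, so FOLLOW(<S>) ⊇ FOLLOW(<G>) = {q, t}; in <D>→<S>, the suffix after <S> is empty, so FOLLOW(<S>) ⊇ FOLLOW(<D>) = {q, t}. Thus FOLLOW(<S>) = {$, q, s, t}.
FOLLOW(<G>): in <E>→t <G> <E>, <G> is followed by <E> with FIRST {ε, q, t}; in <E>→t <G> <E>, the suffix after <G> is nullable, so FOLLOW(<G>) ⊇ FOLLOW(<E>) = {q, t}. Thus FOLLOW(<G>) = {q, t}.
FOLLOW(<E>): in <S>→s <D> <E> q, <E> is followed by q with FIRST {q}; in <G>→<S> <S> <E>, the suffix after <E> is empty, so FOLLOW(<E>) ⊇ FOLLOW(<G>) = {q, t}; in <E>→t <G> <E>, the suffix after <E> is empty (adds nothing new). Thus FOLLOW(<E>) = {q, t}.

{$, q, s, t}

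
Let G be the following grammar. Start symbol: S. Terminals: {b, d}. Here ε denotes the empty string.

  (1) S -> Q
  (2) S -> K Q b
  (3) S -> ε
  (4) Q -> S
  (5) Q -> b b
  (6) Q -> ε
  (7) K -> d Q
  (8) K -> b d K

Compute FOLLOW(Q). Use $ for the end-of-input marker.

FIRST(K): from K->d Q we get {d}; from K->b d K we get {b}. So FIRST(K) = {b, d}.
FIRST(S): from S->Q we get {ε, b, d}; from S->K Q b we get {b, d}; from S->ε we get {ε}. So FIRST(S) = {ε, b, d}.
FIRST(Q): from Q->S we get {ε, b, d}; from Q->b b we get {b}; from Q->ε we get {ε}. So FIRST(Q) = {ε, b, d}.
FOLLOW(S) includes $ since S is the start symbol.
FOLLOW(K): in S->K Q b, K is followed by Q b with FIRST {b, d}; in K->b d K, the suffix after K is empty (adds nothing new). Thus FOLLOW(K) = {b, d}.
FOLLOW(S): in Q->S, the suffix after S is empty, so FOLLOW(S) ⊇ FOLLOW(Q) = {$, b, d}. Thus FOLLOW(S) = {$, b, d}.
FOLLOW(Q): in S->Q, the suffix after Q is empty, so FOLLOW(Q) ⊇ FOLLOW(S) = {$, b, d}; in S->K Q b, Q is followed by b with FIRST {b}; in K->d Q, the suffix after Q is empty, so FOLLOW(Q) ⊇ FOLLOW(K) = {b, d}. Thus FOLLOW(Q) = {$, b, d}.

{$, b, d}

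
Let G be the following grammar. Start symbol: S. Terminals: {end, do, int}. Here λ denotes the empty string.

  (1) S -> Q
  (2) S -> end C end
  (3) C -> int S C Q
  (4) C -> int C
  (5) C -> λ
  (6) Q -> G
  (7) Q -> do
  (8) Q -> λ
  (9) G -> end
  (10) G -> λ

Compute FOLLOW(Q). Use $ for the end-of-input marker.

FIRST(C): from C->int S C Q we get {int}; from C->int C we get {int}; from C->λ we get {λ}. So FIRST(C) = {λ, int}.
FIRST(G): from G->end we get {end}; from G->λ we get {λ}. So FIRST(G) = {λ, end}.
FIRST(Q): from Q->G we get {λ, end}; from Q->do we get {do}; from Q->λ we get {λ}. So FIRST(Q) = {λ, do, end}.
FIRST(S): from S->Q we get {λ, do, end}; from S->end C end we get {end}. So FIRST(S) = {λ, do, end}.
FOLLOW(S) includes $ since S is the start symbol.
FOLLOW(C): in S->end C end, C is followed by end with FIRST {end}; in C->int S C Q, C is followed by Q with FIRST {λ, do, end}; in C->int S C Q, the suffix after C is nullable (adds nothing new); in C->int C, the suffix after C is empty (adds nothing new). Thus FOLLOW(C) = {do, end}.
FOLLOW(S): in C->int S C Q, S is followed by C Q with FIRST {λ, do, end, int}; in C->int S C Q, the suffix after S is nullable, so FOLLOW(S) ⊇ FOLLOW(C) = {do, end}. Thus FOLLOW(S) = {$, do, end, int}.
FOLLOW(Q): in S->Q, the suffix after Q is empty, so FOLLOW(Q) ⊇ FOLLOW(S) = {$, do, end, int}; in C->int S C Q, the suffix after Q is empty, so FOLLOW(Q) ⊇ FOLLOW(C) = {do, end}. Thus FOLLOW(Q) = {$, do, end, int}.
FOLLOW(G): in Q->G, the suffix after G is empty, so FOLLOW(G) ⊇ FOLLOW(Q) = {$, do, end, int}. Thus FOLLOW(G) = {$, do, end, int}.

{$, do, end, int}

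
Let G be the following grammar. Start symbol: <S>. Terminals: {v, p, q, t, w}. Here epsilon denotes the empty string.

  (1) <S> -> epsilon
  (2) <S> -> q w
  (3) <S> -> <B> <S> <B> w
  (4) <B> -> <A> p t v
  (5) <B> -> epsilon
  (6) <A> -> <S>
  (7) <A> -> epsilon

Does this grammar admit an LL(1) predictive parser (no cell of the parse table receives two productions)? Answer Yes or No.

FIRST(<S>) = {epsilon, p, q, w}
FIRST(<B>) = {epsilon, p, q, w}
FIRST(<A>) = {epsilon, p, q, w}
FOLLOW(<S>) = {$, p, q, w}
FOLLOW(<B>) = {p, q, w}
FOLLOW(<A>) = {p}
Cell M[<A>, p] receives both <A> -> <S> and <A> -> epsilon — the grammar is not LL(1).

No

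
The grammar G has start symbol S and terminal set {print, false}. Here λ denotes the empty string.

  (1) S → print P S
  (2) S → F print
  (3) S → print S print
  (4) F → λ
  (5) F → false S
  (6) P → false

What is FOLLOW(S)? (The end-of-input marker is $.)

FIRST(F): from F→λ we get {λ}; from F→false S we get {false}. So FIRST(F) = {λ, false}.
FIRST(P): from P→false we get {false}. So FIRST(P) = {false}.
FIRST(S): from S→print P S we get {print}; from S→F print we get {false, print}; from S→print S print we get {print}. So FIRST(S) = {false, print}.
FOLLOW(S) includes $ since S is the start symbol.
FOLLOW(F): in S→F print, F is followed by print with FIRST {print}. Thus FOLLOW(F) = {print}.
FOLLOW(S): in S→print P S, the suffix after S is empty (adds nothing new); in S→print S print, S is followed by print with FIRST {print}; in F→false S, the suffix after S is empty, so FOLLOW(S) ⊇ FOLLOW(F) = {print}. Thus FOLLOW(S) = {$, print}.
FOLLOW(P): in S→print P S, P is followed by S with FIRST {false, print}. Thus FOLLOW(P) = {false, print}.

{$, print}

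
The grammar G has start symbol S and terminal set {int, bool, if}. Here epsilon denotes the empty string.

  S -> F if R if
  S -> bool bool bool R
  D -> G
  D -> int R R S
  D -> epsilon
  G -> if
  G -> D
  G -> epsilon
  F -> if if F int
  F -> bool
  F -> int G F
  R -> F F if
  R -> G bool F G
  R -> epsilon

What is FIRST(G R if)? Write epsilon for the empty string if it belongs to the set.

FIRST(F) = {bool, if, int}
FIRST(S) = {bool, if, int}  (via F if R if)
FIRST(D) = {epsilon, if, int}  (via G)
FIRST(G) = {epsilon, if, int}  (via D)
FIRST(R) = {epsilon, bool, if, int}  (via F F if, G bool F G)
FIRST(G R if): take FIRST of each symbol in turn, carrying on past any symbol whose FIRST contains epsilon; result {bool, if, int}.

{bool, if, int}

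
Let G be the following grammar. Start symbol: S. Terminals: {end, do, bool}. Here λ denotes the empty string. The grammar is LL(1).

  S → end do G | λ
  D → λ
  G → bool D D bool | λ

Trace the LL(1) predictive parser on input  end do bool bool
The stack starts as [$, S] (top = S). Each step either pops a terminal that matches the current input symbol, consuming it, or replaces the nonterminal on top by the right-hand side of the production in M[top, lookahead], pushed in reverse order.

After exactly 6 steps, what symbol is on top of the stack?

D

     Stack            Input               Action
  1  $ S              end do bool bool $  expand S → end do G
  2  $ G do end       end do bool bool $  match end
  3  $ G do           do bool bool $      match do
  4  $ G              bool bool $         expand G → bool D D bool
  5  $ bool D D bool  bool bool $         match bool
  6  $ bool D D       bool $              expand D → λ
Stack after step 6: $ bool D (top = D).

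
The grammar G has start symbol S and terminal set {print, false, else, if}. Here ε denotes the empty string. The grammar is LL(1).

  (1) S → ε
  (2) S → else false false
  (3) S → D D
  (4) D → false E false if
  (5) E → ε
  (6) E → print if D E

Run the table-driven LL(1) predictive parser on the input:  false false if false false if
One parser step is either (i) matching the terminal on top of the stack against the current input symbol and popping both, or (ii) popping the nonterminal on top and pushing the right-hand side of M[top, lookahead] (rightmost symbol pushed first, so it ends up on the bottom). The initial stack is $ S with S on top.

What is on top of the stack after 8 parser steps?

     Stack                 Input                            Action
  1  $ S                   false false if false false if $  expand S → D D
  2  $ D D                 false false if false false if $  expand D → false E false if
  3  $ D if false E false  false false if false false if $  match false
  4  $ D if false E        false if false false if $        expand E → ε
  5  $ D if false          false if false false if $        match false
  6  $ D if                if false false if $              match if
  7  $ D                   false false if $                 expand D → false E false if
  8  $ if false E false    false false if $                 match false
Stack after step 8: $ if false E (top = E).

E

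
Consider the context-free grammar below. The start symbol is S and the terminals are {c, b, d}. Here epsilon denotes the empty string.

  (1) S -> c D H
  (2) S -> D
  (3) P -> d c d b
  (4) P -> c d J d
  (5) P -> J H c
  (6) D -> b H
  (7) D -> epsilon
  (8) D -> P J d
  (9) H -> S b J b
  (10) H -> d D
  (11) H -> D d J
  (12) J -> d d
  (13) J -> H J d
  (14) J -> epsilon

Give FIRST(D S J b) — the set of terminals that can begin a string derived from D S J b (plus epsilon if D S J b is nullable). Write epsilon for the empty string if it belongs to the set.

{b, c, d}

FIRST(S): from S->c D H we get {c}; from S->D we get {epsilon, b, c, d}. So FIRST(S) = {epsilon, b, c, d}.
FIRST(P): from P->d c d b we get {d}; from P->c d J d we get {c}; from P->J H c we get {b, c, d}. So FIRST(P) = {b, c, d}.
FIRST(D): from D->b H we get {b}; from D->epsilon we get {epsilon}; from D->P J d we get {b, c, d}. So FIRST(D) = {epsilon, b, c, d}.
FIRST(H): from H->S b J b we get {b, c, d}; from H->d D we get {d}; from H->D d J we get {b, c, d}. So FIRST(H) = {b, c, d}.
FIRST(J): from J->d d we get {d}; from J->H J d we get {b, c, d}; from J->epsilon we get {epsilon}. So FIRST(J) = {epsilon, b, c, d}.
FIRST(D S J b): take FIRST of each symbol in turn, carrying on past any symbol whose FIRST contains epsilon; result {b, c, d}.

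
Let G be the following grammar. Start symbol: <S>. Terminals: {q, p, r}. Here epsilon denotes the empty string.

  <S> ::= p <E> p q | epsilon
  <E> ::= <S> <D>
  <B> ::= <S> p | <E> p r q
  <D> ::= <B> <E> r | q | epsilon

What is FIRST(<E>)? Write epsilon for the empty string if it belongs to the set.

FIRST(<S>) = {epsilon, p}
FIRST(<E>) = {epsilon, p, q}  (via <S> <D>)
FIRST(<B>) = {p, q}  (via <S> p, <E> p r q)
FIRST(<D>) = {epsilon, p, q}  (via <B> <E> r)

{epsilon, p, q}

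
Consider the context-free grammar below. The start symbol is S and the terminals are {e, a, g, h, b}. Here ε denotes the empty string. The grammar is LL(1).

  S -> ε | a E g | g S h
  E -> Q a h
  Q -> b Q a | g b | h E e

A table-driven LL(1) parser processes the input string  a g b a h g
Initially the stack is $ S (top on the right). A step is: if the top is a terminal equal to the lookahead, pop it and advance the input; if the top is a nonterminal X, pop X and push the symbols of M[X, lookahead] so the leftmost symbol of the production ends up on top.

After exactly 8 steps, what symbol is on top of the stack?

step 1: stack=$ S  input=a g b a h g $  — expand S -> a E g
step 2: stack=$ g E a  input=a g b a h g $  — match a
step 3: stack=$ g E  input=g b a h g $  — expand E -> Q a h
step 4: stack=$ g h a Q  input=g b a h g $  — expand Q -> g b
step 5: stack=$ g h a b g  input=g b a h g $  — match g
step 6: stack=$ g h a b  input=b a h g $  — match b
step 7: stack=$ g h a  input=a h g $  — match a
step 8: stack=$ g h  input=h g $  — match h
Stack after step 8: $ g (top = g).

g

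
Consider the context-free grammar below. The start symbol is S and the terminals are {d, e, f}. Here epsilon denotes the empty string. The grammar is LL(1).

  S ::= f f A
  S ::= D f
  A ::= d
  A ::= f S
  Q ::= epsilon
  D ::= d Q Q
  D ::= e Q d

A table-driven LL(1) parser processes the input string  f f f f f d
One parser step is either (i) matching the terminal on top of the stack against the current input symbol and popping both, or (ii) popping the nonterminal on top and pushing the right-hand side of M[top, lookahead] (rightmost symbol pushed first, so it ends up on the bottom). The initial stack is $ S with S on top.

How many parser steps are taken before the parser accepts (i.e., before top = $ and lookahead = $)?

step 1: stack=$ S  input=f f f f f d $  — expand S ::= f f A
step 2: stack=$ A f f  input=f f f f f d $  — match f
step 3: stack=$ A f  input=f f f f d $  — match f
step 4: stack=$ A  input=f f f d $  — expand A ::= f S
step 5: stack=$ S f  input=f f f d $  — match f
step 6: stack=$ S  input=f f d $  — expand S ::= f f A
step 7: stack=$ A f f  input=f f d $  — match f
step 8: stack=$ A f  input=f d $  — match f
step 9: stack=$ A  input=d $  — expand A ::= d
step 10: stack=$ d  input=d $  — match d
Accept reached after 10 steps.

10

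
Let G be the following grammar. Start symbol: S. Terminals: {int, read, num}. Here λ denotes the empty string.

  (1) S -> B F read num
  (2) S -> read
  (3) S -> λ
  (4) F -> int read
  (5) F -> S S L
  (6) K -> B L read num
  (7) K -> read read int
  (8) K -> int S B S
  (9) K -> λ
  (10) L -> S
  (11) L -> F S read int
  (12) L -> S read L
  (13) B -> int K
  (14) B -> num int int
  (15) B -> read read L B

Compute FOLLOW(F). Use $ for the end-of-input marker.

FIRST(B) = {int, num, read}
FIRST(S) = {λ, int, num, read}  (via B F read num)
FIRST(K) = {λ, int, num, read}  (via B L read num)
FIRST(F) = {λ, int, num, read}  (via S S L)
FIRST(L) = {λ, int, num, read}  (via S, F S read int, S read L)
FOLLOW(S) includes $ since S is the start symbol.
FOLLOW(F): in S->B F read num, F is followed by read num with FIRST {read}; in L->F S read int, F is followed by S read int with FIRST {int, num, read}. Thus FOLLOW(F) = {int, num, read}.
FOLLOW(L): in F->S S L, the suffix after L is empty, so FOLLOW(L) ⊇ FOLLOW(F) = {int, num, read}; in K->B L read num, L is followed by read num with FIRST {read}; in L->S read L, the suffix after L is empty (adds nothing new); in B->read read L B, L is followed by B with FIRST {int, num, read}. Thus FOLLOW(L) = {int, num, read}.
FOLLOW(S): in F->S S L (occurrence 1), S is followed by S L with FIRST {λ, int, num, read}; in F->S S L (occurrence 1), the suffix after S is nullable, so FOLLOW(S) ⊇ FOLLOW(F) = {int, num, read}; in F->S S L (occurrence 2), S is followed by L with FIRST {λ, int, num, read}; in F->S S L (occurrence 2), the suffix after S is nullable, so FOLLOW(S) ⊇ FOLLOW(F) = {int, num, read}; in K->int S B S (occurrence 1), S is followed by B S with FIRST {int, num, read}; in K->int S B S (occurrence 2), the suffix after S is empty, so FOLLOW(S) ⊇ FOLLOW(K) = {int, num, read}; in L->S, the suffix after S is empty, so FOLLOW(S) ⊇ FOLLOW(L) = {int, num, read}; in L->F S read int, S is followed by read int with FIRST {read}; in L->S read L, S is followed by read L with FIRST {read}. Thus FOLLOW(S) = {$, int, num, read}.
FOLLOW(K): in B->int K, the suffix after K is empty, so FOLLOW(K) ⊇ FOLLOW(B) = {int, num, read}. Thus FOLLOW(K) = {int, num, read}.
FOLLOW(B): in S->B F read num, B is followed by F read num with FIRST {int, num, read}; in K->B L read num, B is followed by L read num with FIRST {int, num, read}; in K->int S B S, B is followed by S with FIRST {λ, int, num, read}; in K->int S B S, the suffix after B is nullable, so FOLLOW(B) ⊇ FOLLOW(K) = {int, num, read}; in B->read read L B, the suffix after B is empty (adds nothing new). Thus FOLLOW(B) = {int, num, read}.

{int, num, read}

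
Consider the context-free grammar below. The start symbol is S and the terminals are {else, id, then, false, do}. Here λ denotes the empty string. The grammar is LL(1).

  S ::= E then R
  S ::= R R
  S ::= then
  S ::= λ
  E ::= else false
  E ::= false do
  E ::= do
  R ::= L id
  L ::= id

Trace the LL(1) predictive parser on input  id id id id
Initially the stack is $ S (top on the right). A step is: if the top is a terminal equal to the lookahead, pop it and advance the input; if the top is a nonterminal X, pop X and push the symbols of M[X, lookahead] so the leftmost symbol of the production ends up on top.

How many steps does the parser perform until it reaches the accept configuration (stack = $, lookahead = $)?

step 1: stack=$ S  input=id id id id $  — expand S ::= R R
step 2: stack=$ R R  input=id id id id $  — expand R ::= L id
step 3: stack=$ R id L  input=id id id id $  — expand L ::= id
step 4: stack=$ R id id  input=id id id id $  — match id
step 5: stack=$ R id  input=id id id $  — match id
step 6: stack=$ R  input=id id $  — expand R ::= L id
step 7: stack=$ id L  input=id id $  — expand L ::= id
step 8: stack=$ id id  input=id id $  — match id
step 9: stack=$ id  input=id $  — match id
Accept reached after 9 steps.

9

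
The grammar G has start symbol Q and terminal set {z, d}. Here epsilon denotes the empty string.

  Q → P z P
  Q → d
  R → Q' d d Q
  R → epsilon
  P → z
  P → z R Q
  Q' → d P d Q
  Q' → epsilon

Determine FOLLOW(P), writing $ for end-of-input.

{$, d, z}

FIRST(P): from P→z we get {z}; from P→z R Q we get {z}. So FIRST(P) = {z}.
FIRST(Q'): from Q'→d P d Q we get {d}; from Q'→epsilon we get {epsilon}. So FIRST(Q') = {epsilon, d}.
FIRST(Q): from Q→P z P we get {z}; from Q→d we get {d}. So FIRST(Q) = {d, z}.
FIRST(R): from R→Q' d d Q we get {d}; from R→epsilon we get {epsilon}. So FIRST(R) = {epsilon, d}.
FOLLOW(Q) includes $ since Q is the start symbol.
FOLLOW(R): in P→z R Q, R is followed by Q with FIRST {d, z}. Thus FOLLOW(R) = {d, z}.
FOLLOW(Q'): in R→Q' d d Q, Q' is followed by d d Q with FIRST {d}. Thus FOLLOW(Q') = {d}.
FOLLOW(Q): in R→Q' d d Q, the suffix after Q is empty, so FOLLOW(Q) ⊇ FOLLOW(R) = {d, z}; in P→z R Q, the suffix after Q is empty, so FOLLOW(Q) ⊇ FOLLOW(P) = {$, d, z}; in Q'→d P d Q, the suffix after Q is empty, so FOLLOW(Q) ⊇ FOLLOW(Q') = {d}. Thus FOLLOW(Q) = {$, d, z}.
FOLLOW(P): in Q→P z P (occurrence 1), P is followed by z P with FIRST {z}; in Q→P z P (occurrence 2), the suffix after P is empty, so FOLLOW(P) ⊇ FOLLOW(Q) = {$, d, z}; in Q'→d P d Q, P is followed by d Q with FIRST {d}. Thus FOLLOW(P) = {$, d, z}.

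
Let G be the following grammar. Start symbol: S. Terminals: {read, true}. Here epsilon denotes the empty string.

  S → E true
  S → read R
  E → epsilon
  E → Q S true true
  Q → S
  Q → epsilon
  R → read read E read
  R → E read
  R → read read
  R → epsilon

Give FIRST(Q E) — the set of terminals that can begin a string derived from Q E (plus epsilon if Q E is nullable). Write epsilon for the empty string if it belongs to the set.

FIRST(S) = {read, true}  (via E true)
FIRST(Q) = {epsilon, read, true}  (via S)
FIRST(E) = {epsilon, read, true}  (via Q S true true)
FIRST(R) = {epsilon, read, true}  (via E read)
FIRST(Q E): take FIRST of each symbol in turn, carrying on past any symbol whose FIRST contains epsilon; result {epsilon, read, true}.

{epsilon, read, true}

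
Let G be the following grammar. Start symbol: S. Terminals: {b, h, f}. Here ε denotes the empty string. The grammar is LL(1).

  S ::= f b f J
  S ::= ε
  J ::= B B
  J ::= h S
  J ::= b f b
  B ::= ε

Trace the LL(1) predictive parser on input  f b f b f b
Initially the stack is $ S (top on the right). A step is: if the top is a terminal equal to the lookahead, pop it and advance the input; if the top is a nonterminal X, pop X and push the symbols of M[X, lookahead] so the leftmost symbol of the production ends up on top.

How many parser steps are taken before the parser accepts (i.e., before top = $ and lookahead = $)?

8

     Stack      Input          Action
  1  $ S        f b f b f b $  expand S ::= f b f J
  2  $ J f b f  f b f b f b $  match f
  3  $ J f b    b f b f b $    match b
  4  $ J f      f b f b $      match f
  5  $ J        b f b $        expand J ::= b f b
  6  $ b f b    b f b $        match b
  7  $ b f      f b $          match f
  8  $ b        b $            match b
Accept reached after 8 steps.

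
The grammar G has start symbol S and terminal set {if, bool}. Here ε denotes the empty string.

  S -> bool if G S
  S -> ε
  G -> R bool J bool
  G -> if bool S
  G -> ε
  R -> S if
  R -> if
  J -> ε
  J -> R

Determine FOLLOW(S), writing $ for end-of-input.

FIRST(S): from S->bool if G S we get {bool}; from S->ε we get {ε}. So FIRST(S) = {ε, bool}.
FIRST(R): from R->S if we get {bool, if}; from R->if we get {if}. So FIRST(R) = {bool, if}.
FIRST(G): from G->R bool J bool we get {bool, if}; from G->if bool S we get {if}; from G->ε we get {ε}. So FIRST(G) = {ε, bool, if}.
FIRST(J): from J->ε we get {ε}; from J->R we get {bool, if}. So FIRST(J) = {ε, bool, if}.
FOLLOW(S) includes $ since S is the start symbol.
FOLLOW(J): in G->R bool J bool, J is followed by bool with FIRST {bool}. Thus FOLLOW(J) = {bool}.
FOLLOW(R): in G->R bool J bool, R is followed by bool J bool with FIRST {bool}; in J->R, the suffix after R is empty, so FOLLOW(R) ⊇ FOLLOW(J) = {bool}. Thus FOLLOW(R) = {bool}.
FOLLOW(S): in S->bool if G S, the suffix after S is empty (adds nothing new); in G->if bool S, the suffix after S is empty, so FOLLOW(S) ⊇ FOLLOW(G) = {$, bool, if}; in R->S if, S is followed by if with FIRST {if}. Thus FOLLOW(S) = {$, bool, if}.
FOLLOW(G): in S->bool if G S, G is followed by S with FIRST {ε, bool}; in S->bool if G S, the suffix after G is nullable, so FOLLOW(G) ⊇ FOLLOW(S) = {$, bool, if}. Thus FOLLOW(G) = {$, bool, if}.

{$, bool, if}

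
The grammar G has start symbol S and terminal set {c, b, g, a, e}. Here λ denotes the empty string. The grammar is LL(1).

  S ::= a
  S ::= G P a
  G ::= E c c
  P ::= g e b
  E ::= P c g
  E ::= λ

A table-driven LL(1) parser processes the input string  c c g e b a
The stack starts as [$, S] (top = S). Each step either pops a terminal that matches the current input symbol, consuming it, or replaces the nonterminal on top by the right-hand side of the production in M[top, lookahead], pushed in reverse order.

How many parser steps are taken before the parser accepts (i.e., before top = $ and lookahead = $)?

10

step 1: stack=$ S  input=c c g e b a $  — expand S ::= G P a
step 2: stack=$ a P G  input=c c g e b a $  — expand G ::= E c c
step 3: stack=$ a P c c E  input=c c g e b a $  — expand E ::= λ
step 4: stack=$ a P c c  input=c c g e b a $  — match c
step 5: stack=$ a P c  input=c g e b a $  — match c
step 6: stack=$ a P  input=g e b a $  — expand P ::= g e b
step 7: stack=$ a b e g  input=g e b a $  — match g
step 8: stack=$ a b e  input=e b a $  — match e
step 9: stack=$ a b  input=b a $  — match b
step 10: stack=$ a  input=a $  — match a
Accept reached after 10 steps.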